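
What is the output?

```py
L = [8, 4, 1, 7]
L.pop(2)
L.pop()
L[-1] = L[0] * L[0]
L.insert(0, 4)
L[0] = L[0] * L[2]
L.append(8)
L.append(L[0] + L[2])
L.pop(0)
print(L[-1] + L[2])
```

328

pop(2) removes 1 → [8, 4, 7]
pop() removes 7 → [8, 4]
L[-1] = L[0]*L[0] = 8*8 = 64 → [8, 64]
insert 4 at 0 → [4, 8, 64]
L[0] = L[0]*L[2] = 4*64 = 256 → [256, 8, 64]
append 8 → [256, 8, 64, 8]
append L[0]+L[2] = 256+64 = 320 → [256, 8, 64, 8, 320]
pop(0) removes 256 → [8, 64, 8, 320]
L[-1]+L[2] = 320+8 = 328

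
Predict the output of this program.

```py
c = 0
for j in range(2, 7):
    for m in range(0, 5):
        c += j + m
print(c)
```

j=2,m=0: c = 0+2 = 2
j=2,m=1: c = 2+3 = 5
j=2,m=2: c = 5+4 = 9
j=2,m=3: c = 9+5 = 14
j=2,m=4: c = 14+6 = 20
j=3,m=0: c = 20+3 = 23
j=3,m=1: c = 23+4 = 27
j=3,m=2: c = 27+5 = 32
j=3,m=3: c = 32+6 = 38
j=3,m=4: c = 38+7 = 45
j=4,m=0: c = 45+4 = 49
j=4,m=1: c = 49+5 = 54
j=4,m=2: c = 54+6 = 60
j=4,m=3: c = 60+7 = 67
j=4,m=4: c = 67+8 = 75
j=5,m=0: c = 75+5 = 80
j=5,m=1: c = 80+6 = 86
j=5,m=2: c = 86+7 = 93
j=5,m=3: c = 93+8 = 101
j=5,m=4: c = 101+9 = 110
j=6,m=0: c = 110+6 = 116
j=6,m=1: c = 116+7 = 123
j=6,m=2: c = 123+8 = 131
j=6,m=3: c = 131+9 = 140
j=6,m=4: c = 140+10 = 150

150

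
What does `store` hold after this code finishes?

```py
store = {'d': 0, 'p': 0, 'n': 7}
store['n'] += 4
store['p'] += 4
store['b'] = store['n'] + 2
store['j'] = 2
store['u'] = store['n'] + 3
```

store['n'] = 7+4 = 11 → {'d': 0, 'p': 0, 'n': 11}
store['p'] = 0+4 = 4 → {'d': 0, 'p': 4, 'n': 11}
store['b'] = store['n']+2 = 13 → {'d': 0, 'p': 4, 'n': 11, 'b': 13}
store['j'] = 2 → {'d': 0, 'p': 4, 'n': 11, 'b': 13, 'j': 2}
store['u'] = store['n']+3 = 14 → {'d': 0, 'p': 4, 'n': 11, 'b': 13, 'j': 2, 'u': 14}

{'d': 0, 'p': 4, 'n': 11, 'b': 13, 'j': 2, 'u': 14}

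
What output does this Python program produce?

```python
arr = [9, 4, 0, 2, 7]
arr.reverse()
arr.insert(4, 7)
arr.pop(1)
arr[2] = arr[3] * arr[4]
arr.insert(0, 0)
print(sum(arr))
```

reverse → [7, 2, 0, 4, 9]
insert 7 at 4 → [7, 2, 0, 4, 7, 9]
pop(1) removes 2 → [7, 0, 4, 7, 9]
arr[2] = arr[3]*arr[4] = 7*9 = 63 → [7, 0, 63, 7, 9]
insert 0 at 0 → [0, 7, 0, 63, 7, 9]
sum = 86

86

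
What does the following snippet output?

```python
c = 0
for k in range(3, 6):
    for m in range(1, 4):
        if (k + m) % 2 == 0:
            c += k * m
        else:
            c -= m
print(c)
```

32

k=3,m=1: even sum, c = 0+3 = 3
k=3,m=2: odd sum, c = 3-2 = 1
k=3,m=3: even sum, c = 1+9 = 10
k=4,m=1: odd sum, c = 10-1 = 9
k=4,m=2: even sum, c = 9+8 = 17
k=4,m=3: odd sum, c = 17-3 = 14
k=5,m=1: even sum, c = 14+5 = 19
k=5,m=2: odd sum, c = 19-2 = 17
k=5,m=3: even sum, c = 17+15 = 32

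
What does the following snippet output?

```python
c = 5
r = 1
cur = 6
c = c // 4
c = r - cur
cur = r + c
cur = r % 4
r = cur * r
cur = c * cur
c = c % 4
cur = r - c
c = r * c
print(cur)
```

c = 5//4 = 1
c = 1-6 = -5
cur = 1+(-5) = -4
cur = 1%4 = 1
r = 1*1 = 1
cur = (-5)*1 = -5
c = (-5)%4 = 3
cur = 1-3 = -2
c = 1*3 = 3

-2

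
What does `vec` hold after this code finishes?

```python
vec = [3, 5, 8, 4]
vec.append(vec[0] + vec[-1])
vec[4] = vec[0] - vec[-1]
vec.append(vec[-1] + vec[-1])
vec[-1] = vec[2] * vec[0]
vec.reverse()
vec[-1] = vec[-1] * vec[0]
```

append vec[0]+vec[-1] = 3+4 = 7 → [3, 5, 8, 4, 7]
vec[4] = vec[0]-vec[-1] = 3-7 = -4 → [3, 5, 8, 4, -4]
append vec[-1]+vec[-1] = (-4)+(-4) = -8 → [3, 5, 8, 4, -4, -8]
vec[-1] = vec[2]*vec[0] = 8*3 = 24 → [3, 5, 8, 4, -4, 24]
reverse → [24, -4, 4, 8, 5, 3]
vec[-1] = vec[-1]*vec[0] = 3*24 = 72 → [24, -4, 4, 8, 5, 72]

[24, -4, 4, 8, 5, 72]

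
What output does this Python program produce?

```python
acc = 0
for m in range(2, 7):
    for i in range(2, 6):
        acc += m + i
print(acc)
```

m=2,i=2: acc = 0+4 = 4
m=2,i=3: acc = 4+5 = 9
m=2,i=4: acc = 9+6 = 15
m=2,i=5: acc = 15+7 = 22
m=3,i=2: acc = 22+5 = 27
m=3,i=3: acc = 27+6 = 33
m=3,i=4: acc = 33+7 = 40
m=3,i=5: acc = 40+8 = 48
m=4,i=2: acc = 48+6 = 54
m=4,i=3: acc = 54+7 = 61
m=4,i=4: acc = 61+8 = 69
m=4,i=5: acc = 69+9 = 78
m=5,i=2: acc = 78+7 = 85
m=5,i=3: acc = 85+8 = 93
m=5,i=4: acc = 93+9 = 102
m=5,i=5: acc = 102+10 = 112
m=6,i=2: acc = 112+8 = 120
m=6,i=3: acc = 120+9 = 129
m=6,i=4: acc = 129+10 = 139
m=6,i=5: acc = 139+11 = 150

150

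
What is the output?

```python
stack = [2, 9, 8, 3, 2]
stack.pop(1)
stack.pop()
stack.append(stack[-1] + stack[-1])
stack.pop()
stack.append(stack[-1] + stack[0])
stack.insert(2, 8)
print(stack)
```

pop(1) removes 9 → [2, 8, 3, 2]
pop() removes 2 → [2, 8, 3]
append stack[-1]+stack[-1] = 3+3 = 6 → [2, 8, 3, 6]
pop() removes 6 → [2, 8, 3]
append stack[-1]+stack[0] = 3+2 = 5 → [2, 8, 3, 5]
insert 8 at 2 → [2, 8, 8, 3, 5]

[2, 8, 8, 3, 5]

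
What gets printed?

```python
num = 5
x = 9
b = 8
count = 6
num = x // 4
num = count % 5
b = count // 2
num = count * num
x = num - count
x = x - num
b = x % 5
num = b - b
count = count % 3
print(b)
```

4

num = 9//4 = 2
num = 6%5 = 1
b = 6//2 = 3
num = 6*1 = 6
x = 6-6 = 0
x = 0-6 = -6
b = (-6)%5 = 4
num = 4-4 = 0
count = 6%3 = 0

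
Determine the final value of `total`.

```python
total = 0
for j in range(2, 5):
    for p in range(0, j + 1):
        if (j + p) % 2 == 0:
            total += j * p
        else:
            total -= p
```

j=2,p=0: even sum, total = 0+0 = 0
j=2,p=1: odd sum, total = 0-1 = -1
j=2,p=2: even sum, total = (-1)+4 = 3
j=3,p=0: odd sum, total = 3-0 = 3
j=3,p=1: even sum, total = 3+3 = 6
j=3,p=2: odd sum, total = 6-2 = 4
j=3,p=3: even sum, total = 4+9 = 13
j=4,p=0: even sum, total = 13+0 = 13
j=4,p=1: odd sum, total = 13-1 = 12
j=4,p=2: even sum, total = 12+8 = 20
j=4,p=3: odd sum, total = 20-3 = 17
j=4,p=4: even sum, total = 17+16 = 33

33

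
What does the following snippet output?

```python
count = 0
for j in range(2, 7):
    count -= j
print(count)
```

-20

j=2: count = 0-2 = -2
j=3: count = (-2)-3 = -5
j=4: count = (-5)-4 = -9
j=5: count = (-9)-5 = -14
j=6: count = (-14)-6 = -20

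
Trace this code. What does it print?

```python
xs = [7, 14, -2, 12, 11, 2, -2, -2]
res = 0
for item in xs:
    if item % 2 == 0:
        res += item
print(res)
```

item=7: not even
item=14: even, res = 0+14 = 14
item=-2: even, res = 14+(-2) = 12
item=12: even, res = 12+12 = 24
item=11: not even
item=2: even, res = 24+2 = 26
item=-2: even, res = 26+(-2) = 24
item=-2: even, res = 24+(-2) = 22

22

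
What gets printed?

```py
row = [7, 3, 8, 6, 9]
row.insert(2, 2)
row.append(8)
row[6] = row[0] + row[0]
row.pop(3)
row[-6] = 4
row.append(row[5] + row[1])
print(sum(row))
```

insert 2 at 2 → [7, 3, 2, 8, 6, 9]
append 8 → [7, 3, 2, 8, 6, 9, 8]
row[6] = row[0]+row[0] = 7+7 = 14 → [7, 3, 2, 8, 6, 9, 14]
pop(3) removes 8 → [7, 3, 2, 6, 9, 14]
row[-6] = 4 → [4, 3, 2, 6, 9, 14]
append row[5]+row[1] = 14+3 = 17 → [4, 3, 2, 6, 9, 14, 17]
sum = 55

55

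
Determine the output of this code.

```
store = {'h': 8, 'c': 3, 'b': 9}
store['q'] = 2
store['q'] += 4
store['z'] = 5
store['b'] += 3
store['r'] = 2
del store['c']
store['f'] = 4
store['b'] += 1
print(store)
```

store['q'] = 2 → {'h': 8, 'c': 3, 'b': 9, 'q': 2}
store['q'] = 2+4 = 6 → {'h': 8, 'c': 3, 'b': 9, 'q': 6}
store['z'] = 5 → {'h': 8, 'c': 3, 'b': 9, 'q': 6, 'z': 5}
store['b'] = 9+3 = 12 → {'h': 8, 'c': 3, 'b': 12, 'q': 6, 'z': 5}
store['r'] = 2 → {'h': 8, 'c': 3, 'b': 12, 'q': 6, 'z': 5, 'r': 2}
del 'c' → {'h': 8, 'b': 12, 'q': 6, 'z': 5, 'r': 2}
store['f'] = 4 → {'h': 8, 'b': 12, 'q': 6, 'z': 5, 'r': 2, 'f': 4}
store['b'] = 12+1 = 13 → {'h': 8, 'b': 13, 'q': 6, 'z': 5, 'r': 2, 'f': 4}

{'h': 8, 'b': 13, 'q': 6, 'z': 5, 'r': 2, 'f': 4}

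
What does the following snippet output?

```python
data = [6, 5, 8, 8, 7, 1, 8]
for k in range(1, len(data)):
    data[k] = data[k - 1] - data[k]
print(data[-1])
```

-31

k=1: data[1] = 6-5 = 1 → [6, 1, 8, 8, 7, 1, 8]
k=2: data[2] = 1-8 = -7 → [6, 1, -7, 8, 7, 1, 8]
k=3: data[3] = (-7)-8 = -15 → [6, 1, -7, -15, 7, 1, 8]
k=4: data[4] = (-15)-7 = -22 → [6, 1, -7, -15, -22, 1, 8]
k=5: data[5] = (-22)-1 = -23 → [6, 1, -7, -15, -22, -23, 8]
k=6: data[6] = (-23)-8 = -31 → [6, 1, -7, -15, -22, -23, -31]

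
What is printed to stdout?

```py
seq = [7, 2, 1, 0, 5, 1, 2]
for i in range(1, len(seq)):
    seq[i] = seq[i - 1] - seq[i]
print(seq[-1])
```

-4

i=1: seq[1] = 7-2 = 5 → [7, 5, 1, 0, 5, 1, 2]
i=2: seq[2] = 5-1 = 4 → [7, 5, 4, 0, 5, 1, 2]
i=3: seq[3] = 4-0 = 4 → [7, 5, 4, 4, 5, 1, 2]
i=4: seq[4] = 4-5 = -1 → [7, 5, 4, 4, -1, 1, 2]
i=5: seq[5] = (-1)-1 = -2 → [7, 5, 4, 4, -1, -2, 2]
i=6: seq[6] = (-2)-2 = -4 → [7, 5, 4, 4, -1, -2, -4]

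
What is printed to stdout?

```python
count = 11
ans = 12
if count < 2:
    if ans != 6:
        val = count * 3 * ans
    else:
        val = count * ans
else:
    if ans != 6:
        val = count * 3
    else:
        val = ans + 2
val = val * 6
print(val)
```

198

count=11, ans=12
count < 2 is False; ans != 6 is True
→ val = count * 3 = 33
val = 33*6 = 198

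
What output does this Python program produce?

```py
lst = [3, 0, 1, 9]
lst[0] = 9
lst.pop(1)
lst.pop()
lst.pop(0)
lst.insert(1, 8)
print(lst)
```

lst[0] = 9 → [9, 0, 1, 9]
pop(1) removes 0 → [9, 1, 9]
pop() removes 9 → [9, 1]
pop(0) removes 9 → [1]
insert 8 at 1 → [1, 8]

[1, 8]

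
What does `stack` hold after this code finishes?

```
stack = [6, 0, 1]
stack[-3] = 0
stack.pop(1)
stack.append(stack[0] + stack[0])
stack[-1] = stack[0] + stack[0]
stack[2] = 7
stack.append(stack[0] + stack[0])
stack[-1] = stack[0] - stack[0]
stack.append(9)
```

[0, 1, 7, 0, 9]

stack[-3] = 0 → [0, 0, 1]
pop(1) removes 0 → [0, 1]
append stack[0]+stack[0] = 0+0 = 0 → [0, 1, 0]
stack[-1] = stack[0]+stack[0] = 0+0 = 0 → [0, 1, 0]
stack[2] = 7 → [0, 1, 7]
append stack[0]+stack[0] = 0+0 = 0 → [0, 1, 7, 0]
stack[-1] = stack[0]-stack[0] = 0-0 = 0 → [0, 1, 7, 0]
append 9 → [0, 1, 7, 0, 9]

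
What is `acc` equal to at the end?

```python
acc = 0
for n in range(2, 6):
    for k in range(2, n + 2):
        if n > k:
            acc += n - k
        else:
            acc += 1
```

18

n=2,k=2: not 2>2, acc = 0+1 = 1
n=2,k=3: not 2>3, acc = 1+1 = 2
n=3,k=2: 3>2, acc = 2+1 = 3
n=3,k=3: not 3>3, acc = 3+1 = 4
n=3,k=4: not 3>4, acc = 4+1 = 5
n=4,k=2: 4>2, acc = 5+2 = 7
n=4,k=3: 4>3, acc = 7+1 = 8
n=4,k=4: not 4>4, acc = 8+1 = 9
n=4,k=5: not 4>5, acc = 9+1 = 10
n=5,k=2: 5>2, acc = 10+3 = 13
n=5,k=3: 5>3, acc = 13+2 = 15
n=5,k=4: 5>4, acc = 15+1 = 16
n=5,k=5: not 5>5, acc = 16+1 = 17
n=5,k=6: not 5>6, acc = 17+1 = 18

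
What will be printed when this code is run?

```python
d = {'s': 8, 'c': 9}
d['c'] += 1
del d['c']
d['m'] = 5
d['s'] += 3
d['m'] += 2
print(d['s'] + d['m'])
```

d['c'] = 9+1 = 10 → {'s': 8, 'c': 10}
del 'c' → {'s': 8}
d['m'] = 5 → {'s': 8, 'm': 5}
d['s'] = 8+3 = 11 → {'s': 11, 'm': 5}
d['m'] = 5+2 = 7 → {'s': 11, 'm': 7}
d['s']+d['m'] = 11+7 = 18

18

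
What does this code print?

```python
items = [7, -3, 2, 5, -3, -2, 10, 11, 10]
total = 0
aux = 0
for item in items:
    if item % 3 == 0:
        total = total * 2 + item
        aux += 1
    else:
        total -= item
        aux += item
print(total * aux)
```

-3600

item=7: not %3==0, total = 0-7 = -7; aux=7
item=-3: %3==0, total = (-7)*2+(-3) = -17; aux=8
item=2: not %3==0, total = (-17)-2 = -19; aux=10
item=5: not %3==0, total = (-19)-5 = -24; aux=15
item=-3: %3==0, total = (-24)*2+(-3) = -51; aux=16
item=-2: not %3==0, total = (-51)-(-2) = -49; aux=14
item=10: not %3==0, total = (-49)-10 = -59; aux=24
item=11: not %3==0, total = (-59)-11 = -70; aux=35
item=10: not %3==0, total = (-70)-10 = -80; aux=45
total*aux = (-80)*45 = -3600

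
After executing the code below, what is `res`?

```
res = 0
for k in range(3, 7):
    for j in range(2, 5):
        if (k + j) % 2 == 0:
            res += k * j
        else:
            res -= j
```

66

k=3,j=2: odd sum, res = 0-2 = -2
k=3,j=3: even sum, res = (-2)+9 = 7
k=3,j=4: odd sum, res = 7-4 = 3
k=4,j=2: even sum, res = 3+8 = 11
k=4,j=3: odd sum, res = 11-3 = 8
k=4,j=4: even sum, res = 8+16 = 24
k=5,j=2: odd sum, res = 24-2 = 22
k=5,j=3: even sum, res = 22+15 = 37
k=5,j=4: odd sum, res = 37-4 = 33
k=6,j=2: even sum, res = 33+12 = 45
k=6,j=3: odd sum, res = 45-3 = 42
k=6,j=4: even sum, res = 42+24 = 66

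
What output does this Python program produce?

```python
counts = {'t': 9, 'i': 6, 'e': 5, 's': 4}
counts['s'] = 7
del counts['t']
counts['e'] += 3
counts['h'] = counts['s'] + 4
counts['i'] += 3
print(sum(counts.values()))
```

counts['s'] = 7 → {'t': 9, 'i': 6, 'e': 5, 's': 7}
del 't' → {'i': 6, 'e': 5, 's': 7}
counts['e'] = 5+3 = 8 → {'i': 6, 'e': 8, 's': 7}
counts['h'] = counts['s']+4 = 11 → {'i': 6, 'e': 8, 's': 7, 'h': 11}
counts['i'] = 6+3 = 9 → {'i': 9, 'e': 8, 's': 7, 'h': 11}
sum of values = 35

35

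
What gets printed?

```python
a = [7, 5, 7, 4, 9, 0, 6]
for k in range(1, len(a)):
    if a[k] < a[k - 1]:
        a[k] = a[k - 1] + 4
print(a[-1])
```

31

k=1: 5<7, a[1] = 7+4 = 11 → [7, 11, 7, 4, 9, 0, 6]
k=2: 7<11, a[2] = 11+4 = 15 → [7, 11, 15, 4, 9, 0, 6]
k=3: 4<15, a[3] = 15+4 = 19 → [7, 11, 15, 19, 9, 0, 6]
k=4: 9<19, a[4] = 19+4 = 23 → [7, 11, 15, 19, 23, 0, 6]
k=5: 0<23, a[5] = 23+4 = 27 → [7, 11, 15, 19, 23, 27, 6]
k=6: 6<27, a[6] = 27+4 = 31 → [7, 11, 15, 19, 23, 27, 31]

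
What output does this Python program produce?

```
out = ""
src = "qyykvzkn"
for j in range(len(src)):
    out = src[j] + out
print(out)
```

j=0: prepend 'q' → 'q'
j=1: prepend 'y' → 'yq'
j=2: prepend 'y' → 'yyq'
j=3: prepend 'k' → 'kyyq'
j=4: prepend 'v' → 'vkyyq'
j=5: prepend 'z' → 'zvkyyq'
j=6: prepend 'k' → 'kzvkyyq'
j=7: prepend 'n' → 'nkzvkyyq'

nkzvkyyq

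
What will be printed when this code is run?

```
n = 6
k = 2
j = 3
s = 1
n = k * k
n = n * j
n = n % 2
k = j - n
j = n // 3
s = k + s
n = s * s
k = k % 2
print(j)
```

0

n = 2*2 = 4
n = 4*3 = 12
n = 12%2 = 0
k = 3-0 = 3
j = 0//3 = 0
s = 3+1 = 4
n = 4*4 = 16
k = 3%2 = 1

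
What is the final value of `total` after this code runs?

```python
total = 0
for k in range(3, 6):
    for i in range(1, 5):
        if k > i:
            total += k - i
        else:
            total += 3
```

28

k=3,i=1: 3>1, total = 0+2 = 2
k=3,i=2: 3>2, total = 2+1 = 3
k=3,i=3: not 3>3, total = 3+3 = 6
k=3,i=4: not 3>4, total = 6+3 = 9
k=4,i=1: 4>1, total = 9+3 = 12
k=4,i=2: 4>2, total = 12+2 = 14
k=4,i=3: 4>3, total = 14+1 = 15
k=4,i=4: not 4>4, total = 15+3 = 18
k=5,i=1: 5>1, total = 18+4 = 22
k=5,i=2: 5>2, total = 22+3 = 25
k=5,i=3: 5>3, total = 25+2 = 27
k=5,i=4: 5>4, total = 27+1 = 28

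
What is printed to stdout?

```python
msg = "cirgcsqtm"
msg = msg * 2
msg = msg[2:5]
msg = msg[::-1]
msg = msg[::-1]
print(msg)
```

repeat ×2 → 'cirgcsqtmcirgcsqtm'
slice [2:5] → 'rgc'
reverse → 'cgr'
reverse → 'rgc'

rgc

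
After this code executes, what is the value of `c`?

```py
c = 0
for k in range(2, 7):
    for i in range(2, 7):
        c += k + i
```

200

k=2,i=2: c = 0+4 = 4
k=2,i=3: c = 4+5 = 9
k=2,i=4: c = 9+6 = 15
k=2,i=5: c = 15+7 = 22
k=2,i=6: c = 22+8 = 30
k=3,i=2: c = 30+5 = 35
k=3,i=3: c = 35+6 = 41
k=3,i=4: c = 41+7 = 48
k=3,i=5: c = 48+8 = 56
k=3,i=6: c = 56+9 = 65
k=4,i=2: c = 65+6 = 71
k=4,i=3: c = 71+7 = 78
k=4,i=4: c = 78+8 = 86
k=4,i=5: c = 86+9 = 95
k=4,i=6: c = 95+10 = 105
k=5,i=2: c = 105+7 = 112
k=5,i=3: c = 112+8 = 120
k=5,i=4: c = 120+9 = 129
k=5,i=5: c = 129+10 = 139
k=5,i=6: c = 139+11 = 150
k=6,i=2: c = 150+8 = 158
k=6,i=3: c = 158+9 = 167
k=6,i=4: c = 167+10 = 177
k=6,i=5: c = 177+11 = 188
k=6,i=6: c = 188+12 = 200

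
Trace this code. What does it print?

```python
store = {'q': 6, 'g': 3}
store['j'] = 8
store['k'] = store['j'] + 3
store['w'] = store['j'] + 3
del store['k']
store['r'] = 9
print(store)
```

{'q': 6, 'g': 3, 'j': 8, 'w': 11, 'r': 9}

store['j'] = 8 → {'q': 6, 'g': 3, 'j': 8}
store['k'] = store['j']+3 = 11 → {'q': 6, 'g': 3, 'j': 8, 'k': 11}
store['w'] = store['j']+3 = 11 → {'q': 6, 'g': 3, 'j': 8, 'k': 11, 'w': 11}
del 'k' → {'q': 6, 'g': 3, 'j': 8, 'w': 11}
store['r'] = 9 → {'q': 6, 'g': 3, 'j': 8, 'w': 11, 'r': 9}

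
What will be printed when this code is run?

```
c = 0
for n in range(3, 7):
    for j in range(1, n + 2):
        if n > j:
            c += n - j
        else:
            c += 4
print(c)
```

66

n=3,j=1: 3>1, c = 0+2 = 2
n=3,j=2: 3>2, c = 2+1 = 3
n=3,j=3: not 3>3, c = 3+4 = 7
n=3,j=4: not 3>4, c = 7+4 = 11
n=4,j=1: 4>1, c = 11+3 = 14
n=4,j=2: 4>2, c = 14+2 = 16
n=4,j=3: 4>3, c = 16+1 = 17
n=4,j=4: not 4>4, c = 17+4 = 21
n=4,j=5: not 4>5, c = 21+4 = 25
n=5,j=1: 5>1, c = 25+4 = 29
n=5,j=2: 5>2, c = 29+3 = 32
n=5,j=3: 5>3, c = 32+2 = 34
n=5,j=4: 5>4, c = 34+1 = 35
n=5,j=5: not 5>5, c = 35+4 = 39
n=5,j=6: not 5>6, c = 39+4 = 43
n=6,j=1: 6>1, c = 43+5 = 48
n=6,j=2: 6>2, c = 48+4 = 52
n=6,j=3: 6>3, c = 52+3 = 55
n=6,j=4: 6>4, c = 55+2 = 57
n=6,j=5: 6>5, c = 57+1 = 58
n=6,j=6: not 6>6, c = 58+4 = 62
n=6,j=7: not 6>7, c = 62+4 = 66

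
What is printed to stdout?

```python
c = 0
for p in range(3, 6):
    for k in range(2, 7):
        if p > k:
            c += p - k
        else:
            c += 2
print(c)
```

p=3,k=2: 3>2, c = 0+1 = 1
p=3,k=3: not 3>3, c = 1+2 = 3
p=3,k=4: not 3>4, c = 3+2 = 5
p=3,k=5: not 3>5, c = 5+2 = 7
p=3,k=6: not 3>6, c = 7+2 = 9
p=4,k=2: 4>2, c = 9+2 = 11
p=4,k=3: 4>3, c = 11+1 = 12
p=4,k=4: not 4>4, c = 12+2 = 14
p=4,k=5: not 4>5, c = 14+2 = 16
p=4,k=6: not 4>6, c = 16+2 = 18
p=5,k=2: 5>2, c = 18+3 = 21
p=5,k=3: 5>3, c = 21+2 = 23
p=5,k=4: 5>4, c = 23+1 = 24
p=5,k=5: not 5>5, c = 24+2 = 26
p=5,k=6: not 5>6, c = 26+2 = 28

28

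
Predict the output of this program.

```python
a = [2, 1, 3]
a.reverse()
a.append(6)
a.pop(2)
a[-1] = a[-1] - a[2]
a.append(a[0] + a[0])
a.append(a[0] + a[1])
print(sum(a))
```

14

reverse → [3, 1, 2]
append 6 → [3, 1, 2, 6]
pop(2) removes 2 → [3, 1, 6]
a[-1] = a[-1]-a[2] = 6-6 = 0 → [3, 1, 0]
append a[0]+a[0] = 3+3 = 6 → [3, 1, 0, 6]
append a[0]+a[1] = 3+1 = 4 → [3, 1, 0, 6, 4]
sum = 14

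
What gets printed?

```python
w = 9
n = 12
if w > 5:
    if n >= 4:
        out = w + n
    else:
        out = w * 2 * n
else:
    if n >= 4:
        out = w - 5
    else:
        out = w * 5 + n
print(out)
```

21

w=9, n=12
w > 5 is True; n >= 4 is True
→ out = w + n = 21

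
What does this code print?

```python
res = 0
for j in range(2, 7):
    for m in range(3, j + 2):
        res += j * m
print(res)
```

315

j=2,m=3: res = 0+6 = 6
j=3,m=3: res = 6+9 = 15
j=3,m=4: res = 15+12 = 27
j=4,m=3: res = 27+12 = 39
j=4,m=4: res = 39+16 = 55
j=4,m=5: res = 55+20 = 75
j=5,m=3: res = 75+15 = 90
j=5,m=4: res = 90+20 = 110
j=5,m=5: res = 110+25 = 135
j=5,m=6: res = 135+30 = 165
j=6,m=3: res = 165+18 = 183
j=6,m=4: res = 183+24 = 207
j=6,m=5: res = 207+30 = 237
j=6,m=6: res = 237+36 = 273
j=6,m=7: res = 273+42 = 315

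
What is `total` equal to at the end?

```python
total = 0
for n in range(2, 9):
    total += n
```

35

n=2: total = 0+2 = 2
n=3: total = 2+3 = 5
n=4: total = 5+4 = 9
n=5: total = 9+5 = 14
n=6: total = 14+6 = 20
n=7: total = 20+7 = 27
n=8: total = 27+8 = 35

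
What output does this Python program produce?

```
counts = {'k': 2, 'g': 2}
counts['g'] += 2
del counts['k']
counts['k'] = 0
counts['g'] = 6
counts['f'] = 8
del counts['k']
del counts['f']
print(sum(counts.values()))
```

counts['g'] = 2+2 = 4 → {'k': 2, 'g': 4}
del 'k' → {'g': 4}
counts['k'] = 0 → {'g': 4, 'k': 0}
counts['g'] = 6 → {'g': 6, 'k': 0}
counts['f'] = 8 → {'g': 6, 'k': 0, 'f': 8}
del 'k' → {'g': 6, 'f': 8}
del 'f' → {'g': 6}
sum of values = 6

6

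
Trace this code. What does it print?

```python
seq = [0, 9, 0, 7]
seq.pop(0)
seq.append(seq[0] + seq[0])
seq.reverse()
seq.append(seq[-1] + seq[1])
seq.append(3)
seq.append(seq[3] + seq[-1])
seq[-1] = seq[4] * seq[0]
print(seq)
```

[18, 7, 0, 9, 16, 3, 288]

pop(0) removes 0 → [9, 0, 7]
append seq[0]+seq[0] = 9+9 = 18 → [9, 0, 7, 18]
reverse → [18, 7, 0, 9]
append seq[-1]+seq[1] = 9+7 = 16 → [18, 7, 0, 9, 16]
append 3 → [18, 7, 0, 9, 16, 3]
append seq[3]+seq[-1] = 9+3 = 12 → [18, 7, 0, 9, 16, 3, 12]
seq[-1] = seq[4]*seq[0] = 16*18 = 288 → [18, 7, 0, 9, 16, 3, 288]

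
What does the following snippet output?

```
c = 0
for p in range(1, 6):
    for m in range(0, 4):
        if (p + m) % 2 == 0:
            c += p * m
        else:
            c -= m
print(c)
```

34

p=1,m=0: odd sum, c = 0-0 = 0
p=1,m=1: even sum, c = 0+1 = 1
p=1,m=2: odd sum, c = 1-2 = -1
p=1,m=3: even sum, c = (-1)+3 = 2
p=2,m=0: even sum, c = 2+0 = 2
p=2,m=1: odd sum, c = 2-1 = 1
p=2,m=2: even sum, c = 1+4 = 5
p=2,m=3: odd sum, c = 5-3 = 2
p=3,m=0: odd sum, c = 2-0 = 2
p=3,m=1: even sum, c = 2+3 = 5
p=3,m=2: odd sum, c = 5-2 = 3
p=3,m=3: even sum, c = 3+9 = 12
p=4,m=0: even sum, c = 12+0 = 12
p=4,m=1: odd sum, c = 12-1 = 11
p=4,m=2: even sum, c = 11+8 = 19
p=4,m=3: odd sum, c = 19-3 = 16
p=5,m=0: odd sum, c = 16-0 = 16
p=5,m=1: even sum, c = 16+5 = 21
p=5,m=2: odd sum, c = 21-2 = 19
p=5,m=3: even sum, c = 19+15 = 34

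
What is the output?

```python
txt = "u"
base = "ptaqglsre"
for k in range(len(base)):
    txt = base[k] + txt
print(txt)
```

k=0: prepend 'p' → 'pu'
k=1: prepend 't' → 'tpu'
k=2: prepend 'a' → 'atpu'
k=3: prepend 'q' → 'qatpu'
k=4: prepend 'g' → 'gqatpu'
k=5: prepend 'l' → 'lgqatpu'
k=6: prepend 's' → 'slgqatpu'
k=7: prepend 'r' → 'rslgqatpu'
k=8: prepend 'e' → 'erslgqatpu'

erslgqatpu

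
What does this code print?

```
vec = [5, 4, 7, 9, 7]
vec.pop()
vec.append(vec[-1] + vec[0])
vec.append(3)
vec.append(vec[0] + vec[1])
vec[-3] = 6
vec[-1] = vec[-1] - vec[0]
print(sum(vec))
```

pop() removes 7 → [5, 4, 7, 9]
append vec[-1]+vec[0] = 9+5 = 14 → [5, 4, 7, 9, 14]
append 3 → [5, 4, 7, 9, 14, 3]
append vec[0]+vec[1] = 5+4 = 9 → [5, 4, 7, 9, 14, 3, 9]
vec[-3] = 6 → [5, 4, 7, 9, 6, 3, 9]
vec[-1] = vec[-1]-vec[0] = 9-5 = 4 → [5, 4, 7, 9, 6, 3, 4]
sum = 38

38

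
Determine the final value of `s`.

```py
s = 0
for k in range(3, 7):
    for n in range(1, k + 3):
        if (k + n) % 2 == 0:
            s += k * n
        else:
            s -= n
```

k=3,n=1: even sum, s = 0+3 = 3
k=3,n=2: odd sum, s = 3-2 = 1
k=3,n=3: even sum, s = 1+9 = 10
k=3,n=4: odd sum, s = 10-4 = 6
k=3,n=5: even sum, s = 6+15 = 21
k=4,n=1: odd sum, s = 21-1 = 20
k=4,n=2: even sum, s = 20+8 = 28
k=4,n=3: odd sum, s = 28-3 = 25
k=4,n=4: even sum, s = 25+16 = 41
k=4,n=5: odd sum, s = 41-5 = 36
k=4,n=6: even sum, s = 36+24 = 60
k=5,n=1: even sum, s = 60+5 = 65
k=5,n=2: odd sum, s = 65-2 = 63
k=5,n=3: even sum, s = 63+15 = 78
k=5,n=4: odd sum, s = 78-4 = 74
k=5,n=5: even sum, s = 74+25 = 99
k=5,n=6: odd sum, s = 99-6 = 93
k=5,n=7: even sum, s = 93+35 = 128
k=6,n=1: odd sum, s = 128-1 = 127
k=6,n=2: even sum, s = 127+12 = 139
k=6,n=3: odd sum, s = 139-3 = 136
k=6,n=4: even sum, s = 136+24 = 160
k=6,n=5: odd sum, s = 160-5 = 155
k=6,n=6: even sum, s = 155+36 = 191
k=6,n=7: odd sum, s = 191-7 = 184
k=6,n=8: even sum, s = 184+48 = 232

232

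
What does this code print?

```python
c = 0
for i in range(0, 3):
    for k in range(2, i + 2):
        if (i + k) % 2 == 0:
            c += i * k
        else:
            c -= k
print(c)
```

i=1,k=2: odd sum, c = 0-2 = -2
i=2,k=2: even sum, c = (-2)+4 = 2
i=2,k=3: odd sum, c = 2-3 = -1

-1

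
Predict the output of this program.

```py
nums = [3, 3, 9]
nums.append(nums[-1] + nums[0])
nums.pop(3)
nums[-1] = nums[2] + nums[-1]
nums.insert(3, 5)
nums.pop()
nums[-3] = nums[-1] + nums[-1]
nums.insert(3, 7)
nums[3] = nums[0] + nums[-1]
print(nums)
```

append nums[-1]+nums[0] = 9+3 = 12 → [3, 3, 9, 12]
pop(3) removes 12 → [3, 3, 9]
nums[-1] = nums[2]+nums[-1] = 9+9 = 18 → [3, 3, 18]
insert 5 at 3 → [3, 3, 18, 5]
pop() removes 5 → [3, 3, 18]
nums[-3] = nums[-1]+nums[-1] = 18+18 = 36 → [36, 3, 18]
insert 7 at 3 → [36, 3, 18, 7]
nums[3] = nums[0]+nums[-1] = 36+7 = 43 → [36, 3, 18, 43]

[36, 3, 18, 43]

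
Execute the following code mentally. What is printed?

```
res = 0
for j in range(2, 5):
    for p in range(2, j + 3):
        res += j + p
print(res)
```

81

j=2,p=2: res = 0+4 = 4
j=2,p=3: res = 4+5 = 9
j=2,p=4: res = 9+6 = 15
j=3,p=2: res = 15+5 = 20
j=3,p=3: res = 20+6 = 26
j=3,p=4: res = 26+7 = 33
j=3,p=5: res = 33+8 = 41
j=4,p=2: res = 41+6 = 47
j=4,p=3: res = 47+7 = 54
j=4,p=4: res = 54+8 = 62
j=4,p=5: res = 62+9 = 71
j=4,p=6: res = 71+10 = 81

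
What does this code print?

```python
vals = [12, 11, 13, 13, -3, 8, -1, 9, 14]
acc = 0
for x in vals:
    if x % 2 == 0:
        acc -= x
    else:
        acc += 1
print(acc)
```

x=12: even, acc = 0-12 = -12
x=11: not even, acc = (-12)+1 = -11
x=13: not even, acc = (-11)+1 = -10
x=13: not even, acc = (-10)+1 = -9
x=-3: not even, acc = (-9)+1 = -8
x=8: even, acc = (-8)-8 = -16
x=-1: not even, acc = (-16)+1 = -15
x=9: not even, acc = (-15)+1 = -14
x=14: even, acc = (-14)-14 = -28

-28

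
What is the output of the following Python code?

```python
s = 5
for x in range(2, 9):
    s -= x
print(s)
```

x=2: s = 5-2 = 3
x=3: s = 3-3 = 0
x=4: s = 0-4 = -4
x=5: s = (-4)-5 = -9
x=6: s = (-9)-6 = -15
x=7: s = (-15)-7 = -22
x=8: s = (-22)-8 = -30

-30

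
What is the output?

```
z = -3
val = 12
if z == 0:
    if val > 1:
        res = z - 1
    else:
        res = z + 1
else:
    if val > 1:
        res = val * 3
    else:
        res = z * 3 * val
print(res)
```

z=-3, val=12
z == 0 is False; val > 1 is True
→ res = val * 3 = 36

36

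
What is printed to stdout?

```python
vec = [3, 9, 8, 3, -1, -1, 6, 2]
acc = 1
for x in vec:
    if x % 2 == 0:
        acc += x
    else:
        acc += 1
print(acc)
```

22

x=3: not even, acc = 1+1 = 2
x=9: not even, acc = 2+1 = 3
x=8: even, acc = 3+8 = 11
x=3: not even, acc = 11+1 = 12
x=-1: not even, acc = 12+1 = 13
x=-1: not even, acc = 13+1 = 14
x=6: even, acc = 14+6 = 20
x=2: even, acc = 20+2 = 22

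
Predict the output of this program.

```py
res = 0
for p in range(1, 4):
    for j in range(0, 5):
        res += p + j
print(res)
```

p=1,j=0: res = 0+1 = 1
p=1,j=1: res = 1+2 = 3
p=1,j=2: res = 3+3 = 6
p=1,j=3: res = 6+4 = 10
p=1,j=4: res = 10+5 = 15
p=2,j=0: res = 15+2 = 17
p=2,j=1: res = 17+3 = 20
p=2,j=2: res = 20+4 = 24
p=2,j=3: res = 24+5 = 29
p=2,j=4: res = 29+6 = 35
p=3,j=0: res = 35+3 = 38
p=3,j=1: res = 38+4 = 42
p=3,j=2: res = 42+5 = 47
p=3,j=3: res = 47+6 = 53
p=3,j=4: res = 53+7 = 60

60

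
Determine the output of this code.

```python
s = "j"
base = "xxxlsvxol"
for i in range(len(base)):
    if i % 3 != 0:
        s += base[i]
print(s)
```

i=0: skip
i=1: add 'x' → 'jx'
i=2: add 'x' → 'jxx'
i=3: skip
i=4: add 's' → 'jxxs'
i=5: add 'v' → 'jxxsv'
i=6: skip
i=7: add 'o' → 'jxxsvo'
i=8: add 'l' → 'jxxsvol'

jxxsvol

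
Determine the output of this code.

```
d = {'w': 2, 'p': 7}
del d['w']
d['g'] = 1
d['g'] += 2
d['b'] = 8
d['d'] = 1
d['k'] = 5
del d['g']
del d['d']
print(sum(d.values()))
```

20

del 'w' → {'p': 7}
d['g'] = 1 → {'p': 7, 'g': 1}
d['g'] = 1+2 = 3 → {'p': 7, 'g': 3}
d['b'] = 8 → {'p': 7, 'g': 3, 'b': 8}
d['d'] = 1 → {'p': 7, 'g': 3, 'b': 8, 'd': 1}
d['k'] = 5 → {'p': 7, 'g': 3, 'b': 8, 'd': 1, 'k': 5}
del 'g' → {'p': 7, 'b': 8, 'd': 1, 'k': 5}
del 'd' → {'p': 7, 'b': 8, 'k': 5}
sum of values = 20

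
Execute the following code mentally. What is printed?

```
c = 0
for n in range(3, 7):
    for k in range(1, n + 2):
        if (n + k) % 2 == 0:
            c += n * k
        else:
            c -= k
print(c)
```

110

n=3,k=1: even sum, c = 0+3 = 3
n=3,k=2: odd sum, c = 3-2 = 1
n=3,k=3: even sum, c = 1+9 = 10
n=3,k=4: odd sum, c = 10-4 = 6
n=4,k=1: odd sum, c = 6-1 = 5
n=4,k=2: even sum, c = 5+8 = 13
n=4,k=3: odd sum, c = 13-3 = 10
n=4,k=4: even sum, c = 10+16 = 26
n=4,k=5: odd sum, c = 26-5 = 21
n=5,k=1: even sum, c = 21+5 = 26
n=5,k=2: odd sum, c = 26-2 = 24
n=5,k=3: even sum, c = 24+15 = 39
n=5,k=4: odd sum, c = 39-4 = 35
n=5,k=5: even sum, c = 35+25 = 60
n=5,k=6: odd sum, c = 60-6 = 54
n=6,k=1: odd sum, c = 54-1 = 53
n=6,k=2: even sum, c = 53+12 = 65
n=6,k=3: odd sum, c = 65-3 = 62
n=6,k=4: even sum, c = 62+24 = 86
n=6,k=5: odd sum, c = 86-5 = 81
n=6,k=6: even sum, c = 81+36 = 117
n=6,k=7: odd sum, c = 117-7 = 110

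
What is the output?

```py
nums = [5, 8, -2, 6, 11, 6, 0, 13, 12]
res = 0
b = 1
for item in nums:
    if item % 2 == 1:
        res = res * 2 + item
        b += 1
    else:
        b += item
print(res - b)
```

21

item=5: odd, res = 0*2+5 = 5; b=2
item=8: not odd; b=10
item=-2: not odd; b=8
item=6: not odd; b=14
item=11: odd, res = 5*2+11 = 21; b=15
item=6: not odd; b=21
item=0: not odd; b=21
item=13: odd, res = 21*2+13 = 55; b=22
item=12: not odd; b=34
res-b = 55-34 = 21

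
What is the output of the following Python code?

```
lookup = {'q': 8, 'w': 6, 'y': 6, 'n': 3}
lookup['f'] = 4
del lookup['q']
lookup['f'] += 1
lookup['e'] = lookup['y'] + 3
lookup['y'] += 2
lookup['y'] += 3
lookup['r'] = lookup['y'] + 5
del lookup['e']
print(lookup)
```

{'w': 6, 'y': 11, 'n': 3, 'f': 5, 'r': 16}

lookup['f'] = 4 → {'q': 8, 'w': 6, 'y': 6, 'n': 3, 'f': 4}
del 'q' → {'w': 6, 'y': 6, 'n': 3, 'f': 4}
lookup['f'] = 4+1 = 5 → {'w': 6, 'y': 6, 'n': 3, 'f': 5}
lookup['e'] = lookup['y']+3 = 9 → {'w': 6, 'y': 6, 'n': 3, 'f': 5, 'e': 9}
lookup['y'] = 6+2 = 8 → {'w': 6, 'y': 8, 'n': 3, 'f': 5, 'e': 9}
lookup['y'] = 8+3 = 11 → {'w': 6, 'y': 11, 'n': 3, 'f': 5, 'e': 9}
lookup['r'] = lookup['y']+5 = 16 → {'w': 6, 'y': 11, 'n': 3, 'f': 5, 'e': 9, 'r': 16}
del 'e' → {'w': 6, 'y': 11, 'n': 3, 'f': 5, 'r': 16}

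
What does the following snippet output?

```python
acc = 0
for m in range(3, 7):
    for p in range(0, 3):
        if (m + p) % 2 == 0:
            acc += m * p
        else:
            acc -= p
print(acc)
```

22

m=3,p=0: odd sum, acc = 0-0 = 0
m=3,p=1: even sum, acc = 0+3 = 3
m=3,p=2: odd sum, acc = 3-2 = 1
m=4,p=0: even sum, acc = 1+0 = 1
m=4,p=1: odd sum, acc = 1-1 = 0
m=4,p=2: even sum, acc = 0+8 = 8
m=5,p=0: odd sum, acc = 8-0 = 8
m=5,p=1: even sum, acc = 8+5 = 13
m=5,p=2: odd sum, acc = 13-2 = 11
m=6,p=0: even sum, acc = 11+0 = 11
m=6,p=1: odd sum, acc = 11-1 = 10
m=6,p=2: even sum, acc = 10+12 = 22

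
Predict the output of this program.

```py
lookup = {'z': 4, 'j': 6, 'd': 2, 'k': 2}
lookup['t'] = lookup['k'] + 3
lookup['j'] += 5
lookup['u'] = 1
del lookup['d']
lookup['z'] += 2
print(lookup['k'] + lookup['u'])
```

3

lookup['t'] = lookup['k']+3 = 5 → {'z': 4, 'j': 6, 'd': 2, 'k': 2, 't': 5}
lookup['j'] = 6+5 = 11 → {'z': 4, 'j': 11, 'd': 2, 'k': 2, 't': 5}
lookup['u'] = 1 → {'z': 4, 'j': 11, 'd': 2, 'k': 2, 't': 5, 'u': 1}
del 'd' → {'z': 4, 'j': 11, 'k': 2, 't': 5, 'u': 1}
lookup['z'] = 4+2 = 6 → {'z': 6, 'j': 11, 'k': 2, 't': 5, 'u': 1}
lookup['k']+lookup['u'] = 2+1 = 3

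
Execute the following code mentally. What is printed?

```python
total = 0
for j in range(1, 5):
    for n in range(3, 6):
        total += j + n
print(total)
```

j=1,n=3: total = 0+4 = 4
j=1,n=4: total = 4+5 = 9
j=1,n=5: total = 9+6 = 15
j=2,n=3: total = 15+5 = 20
j=2,n=4: total = 20+6 = 26
j=2,n=5: total = 26+7 = 33
j=3,n=3: total = 33+6 = 39
j=3,n=4: total = 39+7 = 46
j=3,n=5: total = 46+8 = 54
j=4,n=3: total = 54+7 = 61
j=4,n=4: total = 61+8 = 69
j=4,n=5: total = 69+9 = 78

78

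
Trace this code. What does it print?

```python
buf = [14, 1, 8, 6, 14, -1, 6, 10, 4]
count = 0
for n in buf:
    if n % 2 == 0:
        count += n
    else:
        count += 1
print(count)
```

n=14: even, count = 0+14 = 14
n=1: not even, count = 14+1 = 15
n=8: even, count = 15+8 = 23
n=6: even, count = 23+6 = 29
n=14: even, count = 29+14 = 43
n=-1: not even, count = 43+1 = 44
n=6: even, count = 44+6 = 50
n=10: even, count = 50+10 = 60
n=4: even, count = 60+4 = 64

64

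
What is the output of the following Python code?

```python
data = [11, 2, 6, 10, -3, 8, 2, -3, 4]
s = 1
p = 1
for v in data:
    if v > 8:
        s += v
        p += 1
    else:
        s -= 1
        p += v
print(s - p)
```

v=11: >8, s = 1+11 = 12; p=2
v=2: not >8, s = 12-1 = 11; p=4
v=6: not >8, s = 11-1 = 10; p=10
v=10: >8, s = 10+10 = 20; p=11
v=-3: not >8, s = 20-1 = 19; p=8
v=8: not >8, s = 19-1 = 18; p=16
v=2: not >8, s = 18-1 = 17; p=18
v=-3: not >8, s = 17-1 = 16; p=15
v=4: not >8, s = 16-1 = 15; p=19
s-p = 15-19 = -4

-4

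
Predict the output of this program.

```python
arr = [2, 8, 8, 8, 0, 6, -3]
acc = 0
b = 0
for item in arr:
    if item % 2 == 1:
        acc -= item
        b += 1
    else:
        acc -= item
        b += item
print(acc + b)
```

4

item=2: not odd, acc = 0-2 = -2; b=2
item=8: not odd, acc = (-2)-8 = -10; b=10
item=8: not odd, acc = (-10)-8 = -18; b=18
item=8: not odd, acc = (-18)-8 = -26; b=26
item=0: not odd, acc = (-26)-0 = -26; b=26
item=6: not odd, acc = (-26)-6 = -32; b=32
item=-3: odd, acc = (-32)-(-3) = -29; b=33
acc+b = (-29)+33 = 4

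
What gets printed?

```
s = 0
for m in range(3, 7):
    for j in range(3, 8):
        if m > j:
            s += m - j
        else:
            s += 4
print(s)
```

m=3,j=3: not 3>3, s = 0+4 = 4
m=3,j=4: not 3>4, s = 4+4 = 8
m=3,j=5: not 3>5, s = 8+4 = 12
m=3,j=6: not 3>6, s = 12+4 = 16
m=3,j=7: not 3>7, s = 16+4 = 20
m=4,j=3: 4>3, s = 20+1 = 21
m=4,j=4: not 4>4, s = 21+4 = 25
m=4,j=5: not 4>5, s = 25+4 = 29
m=4,j=6: not 4>6, s = 29+4 = 33
m=4,j=7: not 4>7, s = 33+4 = 37
m=5,j=3: 5>3, s = 37+2 = 39
m=5,j=4: 5>4, s = 39+1 = 40
m=5,j=5: not 5>5, s = 40+4 = 44
m=5,j=6: not 5>6, s = 44+4 = 48
m=5,j=7: not 5>7, s = 48+4 = 52
m=6,j=3: 6>3, s = 52+3 = 55
m=6,j=4: 6>4, s = 55+2 = 57
m=6,j=5: 6>5, s = 57+1 = 58
m=6,j=6: not 6>6, s = 58+4 = 62
m=6,j=7: not 6>7, s = 62+4 = 66

66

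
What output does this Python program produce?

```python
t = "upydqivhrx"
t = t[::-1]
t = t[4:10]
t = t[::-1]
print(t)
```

reverse → 'xrhviqdypu'
slice [4:10] → 'iqdypu'
reverse → 'upydqi'

upydqi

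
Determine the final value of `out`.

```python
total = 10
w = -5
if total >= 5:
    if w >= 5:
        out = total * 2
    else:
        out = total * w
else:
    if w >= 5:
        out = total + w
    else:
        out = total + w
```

total=10, w=-5
total >= 5 is True; w >= 5 is False
→ out = total * w = -50

-50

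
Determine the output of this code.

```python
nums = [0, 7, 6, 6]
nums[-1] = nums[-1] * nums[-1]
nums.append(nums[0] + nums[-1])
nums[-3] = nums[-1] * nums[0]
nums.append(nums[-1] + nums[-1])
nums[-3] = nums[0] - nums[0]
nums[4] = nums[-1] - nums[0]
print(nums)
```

[0, 7, 0, 0, 72, 72]

nums[-1] = nums[-1]*nums[-1] = 6*6 = 36 → [0, 7, 6, 36]
append nums[0]+nums[-1] = 0+36 = 36 → [0, 7, 6, 36, 36]
nums[-3] = nums[-1]*nums[0] = 36*0 = 0 → [0, 7, 0, 36, 36]
append nums[-1]+nums[-1] = 36+36 = 72 → [0, 7, 0, 36, 36, 72]
nums[-3] = nums[0]-nums[0] = 0-0 = 0 → [0, 7, 0, 0, 36, 72]
nums[4] = nums[-1]-nums[0] = 72-0 = 72 → [0, 7, 0, 0, 72, 72]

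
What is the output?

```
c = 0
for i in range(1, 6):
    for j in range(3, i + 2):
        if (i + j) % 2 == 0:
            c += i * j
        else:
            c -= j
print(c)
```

40

i=2,j=3: odd sum, c = 0-3 = -3
i=3,j=3: even sum, c = (-3)+9 = 6
i=3,j=4: odd sum, c = 6-4 = 2
i=4,j=3: odd sum, c = 2-3 = -1
i=4,j=4: even sum, c = (-1)+16 = 15
i=4,j=5: odd sum, c = 15-5 = 10
i=5,j=3: even sum, c = 10+15 = 25
i=5,j=4: odd sum, c = 25-4 = 21
i=5,j=5: even sum, c = 21+25 = 46
i=5,j=6: odd sum, c = 46-6 = 40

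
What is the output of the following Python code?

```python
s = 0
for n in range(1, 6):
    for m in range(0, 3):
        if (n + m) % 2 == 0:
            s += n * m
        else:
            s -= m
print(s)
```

n=1,m=0: odd sum, s = 0-0 = 0
n=1,m=1: even sum, s = 0+1 = 1
n=1,m=2: odd sum, s = 1-2 = -1
n=2,m=0: even sum, s = (-1)+0 = -1
n=2,m=1: odd sum, s = (-1)-1 = -2
n=2,m=2: even sum, s = (-2)+4 = 2
n=3,m=0: odd sum, s = 2-0 = 2
n=3,m=1: even sum, s = 2+3 = 5
n=3,m=2: odd sum, s = 5-2 = 3
n=4,m=0: even sum, s = 3+0 = 3
n=4,m=1: odd sum, s = 3-1 = 2
n=4,m=2: even sum, s = 2+8 = 10
n=5,m=0: odd sum, s = 10-0 = 10
n=5,m=1: even sum, s = 10+5 = 15
n=5,m=2: odd sum, s = 15-2 = 13

13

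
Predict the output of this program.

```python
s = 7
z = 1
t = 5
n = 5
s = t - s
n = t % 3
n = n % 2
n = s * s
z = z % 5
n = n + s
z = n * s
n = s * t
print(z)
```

s = 5-7 = -2
n = 5%3 = 2
n = 2%2 = 0
n = (-2)*(-2) = 4
z = 1%5 = 1
n = 4+(-2) = 2
z = 2*(-2) = -4
n = (-2)*5 = -10

-4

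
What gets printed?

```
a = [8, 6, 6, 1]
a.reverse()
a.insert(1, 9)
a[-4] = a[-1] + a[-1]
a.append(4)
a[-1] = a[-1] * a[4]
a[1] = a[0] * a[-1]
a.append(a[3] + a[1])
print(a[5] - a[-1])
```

-6

reverse → [1, 6, 6, 8]
insert 9 at 1 → [1, 9, 6, 6, 8]
a[-4] = a[-1]+a[-1] = 8+8 = 16 → [1, 16, 6, 6, 8]
append 4 → [1, 16, 6, 6, 8, 4]
a[-1] = a[-1]*a[4] = 4*8 = 32 → [1, 16, 6, 6, 8, 32]
a[1] = a[0]*a[-1] = 1*32 = 32 → [1, 32, 6, 6, 8, 32]
append a[3]+a[1] = 6+32 = 38 → [1, 32, 6, 6, 8, 32, 38]
a[5]-a[-1] = 32-38 = -6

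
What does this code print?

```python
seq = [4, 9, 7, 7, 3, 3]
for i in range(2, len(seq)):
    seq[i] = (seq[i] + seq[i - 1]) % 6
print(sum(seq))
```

29

i=2: seq[2] = (7+9)%6 = 4 → [4, 9, 4, 7, 3, 3]
i=3: seq[3] = (7+4)%6 = 5 → [4, 9, 4, 5, 3, 3]
i=4: seq[4] = (3+5)%6 = 2 → [4, 9, 4, 5, 2, 3]
i=5: seq[5] = (3+2)%6 = 5 → [4, 9, 4, 5, 2, 5]
sum = 29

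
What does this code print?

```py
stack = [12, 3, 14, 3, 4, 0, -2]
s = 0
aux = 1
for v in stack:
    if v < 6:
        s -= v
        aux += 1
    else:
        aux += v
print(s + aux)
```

v=12: not <6; aux=13
v=3: <6, s = 0-3 = -3; aux=14
v=14: not <6; aux=28
v=3: <6, s = (-3)-3 = -6; aux=29
v=4: <6, s = (-6)-4 = -10; aux=30
v=0: <6, s = (-10)-0 = -10; aux=31
v=-2: <6, s = (-10)-(-2) = -8; aux=32
s+aux = (-8)+32 = 24

24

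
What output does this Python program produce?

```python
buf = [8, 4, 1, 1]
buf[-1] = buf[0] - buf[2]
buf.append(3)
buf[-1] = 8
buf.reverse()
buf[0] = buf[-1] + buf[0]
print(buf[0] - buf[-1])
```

buf[-1] = buf[0]-buf[2] = 8-1 = 7 → [8, 4, 1, 7]
append 3 → [8, 4, 1, 7, 3]
buf[-1] = 8 → [8, 4, 1, 7, 8]
reverse → [8, 7, 1, 4, 8]
buf[0] = buf[-1]+buf[0] = 8+8 = 16 → [16, 7, 1, 4, 8]
buf[0]-buf[-1] = 16-8 = 8

8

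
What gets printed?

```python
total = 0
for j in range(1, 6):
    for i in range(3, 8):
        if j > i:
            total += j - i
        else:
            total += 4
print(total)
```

j=1,i=3: not 1>3, total = 0+4 = 4
j=1,i=4: not 1>4, total = 4+4 = 8
j=1,i=5: not 1>5, total = 8+4 = 12
j=1,i=6: not 1>6, total = 12+4 = 16
j=1,i=7: not 1>7, total = 16+4 = 20
j=2,i=3: not 2>3, total = 20+4 = 24
j=2,i=4: not 2>4, total = 24+4 = 28
j=2,i=5: not 2>5, total = 28+4 = 32
j=2,i=6: not 2>6, total = 32+4 = 36
j=2,i=7: not 2>7, total = 36+4 = 40
j=3,i=3: not 3>3, total = 40+4 = 44
j=3,i=4: not 3>4, total = 44+4 = 48
j=3,i=5: not 3>5, total = 48+4 = 52
j=3,i=6: not 3>6, total = 52+4 = 56
j=3,i=7: not 3>7, total = 56+4 = 60
j=4,i=3: 4>3, total = 60+1 = 61
j=4,i=4: not 4>4, total = 61+4 = 65
j=4,i=5: not 4>5, total = 65+4 = 69
j=4,i=6: not 4>6, total = 69+4 = 73
j=4,i=7: not 4>7, total = 73+4 = 77
j=5,i=3: 5>3, total = 77+2 = 79
j=5,i=4: 5>4, total = 79+1 = 80
j=5,i=5: not 5>5, total = 80+4 = 84
j=5,i=6: not 5>6, total = 84+4 = 88
j=5,i=7: not 5>7, total = 88+4 = 92

92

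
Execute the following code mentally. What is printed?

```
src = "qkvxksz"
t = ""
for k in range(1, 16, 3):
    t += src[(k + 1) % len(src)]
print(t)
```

k=1: add src[2]='v' → 'v'
k=4: add src[5]='s' → 'vs'
k=7: add src[1]='k' → 'vsk'
k=10: add src[4]='k' → 'vskk'
k=13: add src[0]='q' → 'vskkq'

vskkq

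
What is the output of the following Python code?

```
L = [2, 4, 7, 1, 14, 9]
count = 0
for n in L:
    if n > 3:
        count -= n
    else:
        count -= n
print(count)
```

-37

n=2: not >3, count = 0-2 = -2
n=4: >3, count = (-2)-4 = -6
n=7: >3, count = (-6)-7 = -13
n=1: not >3, count = (-13)-1 = -14
n=14: >3, count = (-14)-14 = -28
n=9: >3, count = (-28)-9 = -37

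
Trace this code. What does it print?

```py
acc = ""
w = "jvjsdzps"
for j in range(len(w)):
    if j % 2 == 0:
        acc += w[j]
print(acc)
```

j=0: add 'j' → 'j'
j=1: skip
j=2: add 'j' → 'jj'
j=3: skip
j=4: add 'd' → 'jjd'
j=5: skip
j=6: add 'p' → 'jjdp'
j=7: skip

jjdp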